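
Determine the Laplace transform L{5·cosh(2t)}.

L{cosh(ωt)} = s/(s² - ω²), so L{cosh(2t)} = s/(s² - 4). Then L{5·cosh(2t)} = 5·s/(s² - 4) = 5s/(s² - 4)

Final answer: 5s/(s² - 4)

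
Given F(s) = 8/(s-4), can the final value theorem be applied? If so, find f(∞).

sF(s) = 8s/(s-4) has a pole at s = 4 in the right half-plane. Theorem does NOT apply (unstable system; f(t) = 8·e^(4t) grows without bound).

Final answer: Not applicable (unstable)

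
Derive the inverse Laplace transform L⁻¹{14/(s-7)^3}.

L⁻¹{n!/(s-a)^(n+1)} = t^n·e^(at) with n=2, a=7. So L⁻¹{2/(s-7)^3} = t^2·e^(7t), and L⁻¹{14/(s-7)^3} = (14/2)·t^2·e^(7t) = 7·t^2·e^(7t)

Final answer: 7·t^2·e^(7t)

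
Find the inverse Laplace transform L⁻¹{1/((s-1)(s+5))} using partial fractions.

Decompose: A/(s-1) + B/(s+5). A = 1/6, B = -1/6. f(t) = (e^t - e^(-5t))/6

Final answer: (e^t - e^(-5t))/6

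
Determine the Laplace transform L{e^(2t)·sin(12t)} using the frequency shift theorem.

Frequency shift: L{e^(at)f(t)} = F(s-a). L{e^(2t)·sin(12t)} = 12/((s-2)² + 144)

Final answer: 12/((s-2)² + 144)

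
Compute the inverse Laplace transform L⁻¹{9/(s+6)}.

L⁻¹{1/(s-a)} = e^(at), so L⁻¹{1/(s+6)} = e^(-6t), and L⁻¹{9/(s+6)} = 9·e^(-6t)

Final answer: 9·e^(-6t)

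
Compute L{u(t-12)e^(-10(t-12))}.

u(t-a)f(t-a) with f(t)=e^(-10t). L{e^(-10t)} = 1/(s+10). By time shift: e^(-12s)/(s+10)

Final answer: e^(-12s)/(s+10)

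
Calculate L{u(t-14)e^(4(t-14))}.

u(t-a)f(t-a) with f(t)=e^(4t). L{e^(4t)} = 1/(s-4). By time shift: e^(-14s)/(s-4)

Final answer: e^(-14s)/(s-4)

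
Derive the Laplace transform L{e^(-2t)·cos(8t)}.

L{e^(at)·cos(ωt)} = (s-a)/((s-a)² + ω²), so L{e^(-2t)·cos(8t)} = (s+2)/((s+2)² + 64)

Final answer: (s+2)/((s+2)² + 64)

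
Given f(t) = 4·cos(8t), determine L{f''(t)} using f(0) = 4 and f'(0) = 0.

F(s) = 4s/(s² + 64). L{f''(t)} = s²F(s) - sf(0) - f'(0) = 4s³/(s² + 64) - 4s = (4s³ - 4s(s² + 64))/(s² + 64) = -256s/(s² + 64)

Final answer: -256s/(s² + 64)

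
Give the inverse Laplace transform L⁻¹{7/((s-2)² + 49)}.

Using frequency shift, L⁻¹{7/((s-2)² + 49)} = e^(2t)·sin(7t)

Final answer: e^(2t)·sin(7t)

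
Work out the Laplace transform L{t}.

L{t^n} = n!/s^(n+1), so L{t} = 1/s^2

Final answer: 1/s^2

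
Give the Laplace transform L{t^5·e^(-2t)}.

L{t^n·e^(at)} = n!/(s-a)^(n+1), so L{t^5·e^(-2t)} = 120/(s+2)^6

Final answer: 120/(s+2)^6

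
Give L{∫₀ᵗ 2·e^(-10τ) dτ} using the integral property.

L{∫₀ᵗ f(τ)dτ} = F(s)/s with F(s) = 2/(s+10), so L{∫₀ᵗ 2·e^(-10τ) dτ} = 2/(s(s+10))

Final answer: 2/(s(s+10))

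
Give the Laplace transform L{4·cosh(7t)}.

L{cosh(ωt)} = s/(s² - ω²), so L{cosh(7t)} = s/(s² - 49). Then L{4·cosh(7t)} = 4·s/(s² - 49) = 4s/(s² - 49)

Final answer: 4s/(s² - 49)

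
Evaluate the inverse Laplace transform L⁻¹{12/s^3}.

L⁻¹{n!/s^(n+1)} = t^n with n=2. So L⁻¹{2/s^3} = t^2, and L⁻¹{12/s^3} = (12/2)·t^2 = 6·t^2

Final answer: 6·t^2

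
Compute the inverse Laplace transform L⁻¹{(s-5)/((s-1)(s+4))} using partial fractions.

Using partial fractions, f(t) = (-4e^t + 9e^(-4t))/5

Final answer: (-4e^t + 9e^(-4t))/5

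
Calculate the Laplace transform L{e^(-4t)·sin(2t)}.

L{e^(at)·sin(ωt)} = ω/((s-a)² + ω²), so L{e^(-4t)·sin(2t)} = 2/((s+4)² + 4)

Final answer: 2/((s+4)² + 4)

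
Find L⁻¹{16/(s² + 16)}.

This is the form c·a/(s² + a²) with a = 4, c = 4. L⁻¹ = 4·sin(4t)

Final answer: 4·sin(4t)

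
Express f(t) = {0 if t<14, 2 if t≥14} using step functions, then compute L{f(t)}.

f(t) = 2·u(t-14). L{u(t-14)} = e^(-14s)/s, so L{f(t)} = 2·e^(-14s)/s

Final answer: 2·e^(-14s)/s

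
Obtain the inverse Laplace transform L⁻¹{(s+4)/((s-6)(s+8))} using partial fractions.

Using partial fractions, f(t) = (10e^(6t) + 4e^(-8t))/14

Final answer: (10e^(6t) + 4e^(-8t))/14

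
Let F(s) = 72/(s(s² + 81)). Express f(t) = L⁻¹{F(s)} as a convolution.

72/(s(s² + 81)) = (1/s)·(72/(s² + 81)) = L{1}·L{8·sin(9t)}. So f(t) = 1*(8·sin(9t)) = ∫₀ᵗ 8·sin(9τ) dτ

Final answer: ∫₀ᵗ 8·sin(9τ) dτ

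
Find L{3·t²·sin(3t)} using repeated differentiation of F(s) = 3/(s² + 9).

F(s) = 3/(s² + 9). F'(s) = -6s/(s² + 9)². F''(s) = -6(9 - 3s²)/(s² + 9)³ = (18s² - 54)/(s² + 9)³. So L{t²·sin(3t)} = (-1)² F''(s) = (18s² - 54)/(s² + 9)³. Then L{3·t²·sin(3t)} = 3·(18s² - 54)/(s² + 9)³ = (54s² - 162)/(s² + 9)³

Final answer: (54s² - 162)/(s² + 9)³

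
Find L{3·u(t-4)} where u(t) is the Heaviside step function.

L{u(t-a)} = e^(-as)/s. Here a=4, so L{u(t-4)} = e^(-4s)/s, and L{3·u(t-4)} = 3·e^(-4s)/s

Final answer: 3·e^(-4s)/s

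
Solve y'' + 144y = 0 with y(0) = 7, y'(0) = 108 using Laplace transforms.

L{y''} + 144L{y} = 0. s²Y - 7s - 108 + 144Y = 0. Y(s² + 144) = 7s + 108. Y = (7s + 108)/(s² + 144). Inverting: y(t) = 7cos(12t) + 9sin(12t)

Final answer: y(t) = 7cos(12t) + 9sin(12t)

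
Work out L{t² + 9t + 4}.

L{t² + 9t + 4} = 2/s³ + 9/s² + 4/s = 2/s³ + 9/s² + 4/s

Final answer: 2/s³ + 9/s² + 4/s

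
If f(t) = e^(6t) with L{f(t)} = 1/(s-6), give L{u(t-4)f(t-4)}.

Time shift theorem: L{u(t-a)f(t-a)} = e^(-as)F(s). Here a=4, F(s) = 1/(s-6), so L{u(t-4)f(t-4)} = e^(-4s)·1/(s-6)

Final answer: e^(-4s)·1/(s-6)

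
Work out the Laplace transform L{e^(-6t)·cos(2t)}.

L{e^(at)·cos(ωt)} = (s-a)/((s-a)² + ω²), so L{e^(-6t)·cos(2t)} = (s+6)/((s+6)² + 4)

Final answer: (s+6)/((s+6)² + 4)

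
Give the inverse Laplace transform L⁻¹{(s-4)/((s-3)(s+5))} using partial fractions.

Using partial fractions, f(t) = (-e^(3t) + 9e^(-5t))/8

Final answer: (-e^(3t) + 9e^(-5t))/8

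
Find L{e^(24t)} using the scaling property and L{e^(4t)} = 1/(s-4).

Using L{f(at)} = (1/a)F(s/a) with a=6 and f(t) = e^(4t): L{e^(24t)} = (1/6) · 1/((s/6)-4) = (1/6) · 6/(s-24) = 1/(s-24)

Final answer: 1/(s-24)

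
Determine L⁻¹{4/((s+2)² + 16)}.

Form: b/((s-a)² + b²) → e^(at)sin(bt). With a=-2, b=4

Final answer: e^(-2t)·sin(4t)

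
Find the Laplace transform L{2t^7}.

L{2t^7} = 2 · L{t^7} = 2 · 5040/s^8 = 10080/s^8

Final answer: 10080/s^8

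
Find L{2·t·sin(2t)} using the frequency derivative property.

L{sin(2t)} = 2/(s² + 4). By L{t·f(t)} = -F'(s): -d/ds[2/(s² + 4)] = -(2)·(-2s)/(s² + 4)² = 4s/(s² + 4)². Then L{2·t·sin(2t)} = 2·4s/(s² + 4)² = 8s/(s² + 4)²

Final answer: 8s/(s² + 4)²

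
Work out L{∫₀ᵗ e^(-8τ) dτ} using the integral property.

L{∫₀ᵗ f(τ)dτ} = F(s)/s with F(s) = 1/(s+8), so L{∫₀ᵗ e^(-8τ) dτ} = 1/(s(s+8))

Final answer: 1/(s(s+8))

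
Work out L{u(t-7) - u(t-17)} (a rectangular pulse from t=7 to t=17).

L{u(t-a)} = e^(-as)/s. L{u(t-7) - u(t-17)} = (e^(-7s) - e^(-17s))/s

Final answer: (e^(-7s) - e^(-17s))/s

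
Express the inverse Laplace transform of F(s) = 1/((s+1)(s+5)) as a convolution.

1/((s+1)(s+5)) = (1/(s+1))·(1/(s+5)) = L{e^(-t)}·L{e^(-5t)}. So f(t) = e^(-t)*e^(-5t) = ∫₀ᵗ e^(-τ)·e^(-5(t-τ)) dτ

Final answer: ∫₀ᵗ e^(-τ)·e^(-5(t-τ)) dτ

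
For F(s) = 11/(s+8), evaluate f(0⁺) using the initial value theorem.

f(0⁺) = lim_{s→∞} s·11/(s+8) = lim_{s→∞} 11s/(s+8) = 11

Final answer: 11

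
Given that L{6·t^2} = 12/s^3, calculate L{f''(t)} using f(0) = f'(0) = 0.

L{f''(t)} = s²F(s) - sf(0) - f'(0) = s²·12/s^3 - 0 - 0 = 12/s

Final answer: 12/s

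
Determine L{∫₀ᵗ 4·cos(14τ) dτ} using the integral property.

L{∫₀ᵗ f(τ)dτ} = F(s)/s with F(s) = 4s/(s² + 196), so the result is (4s/(s² + 196))/s = 4/(s² + 196)

Final answer: 4/(s² + 196)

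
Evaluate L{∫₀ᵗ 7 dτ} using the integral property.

L{∫₀ᵗ f(τ)dτ} = F(s)/s with f(t) = 7. F(s) = 7/s, so L{∫₀ᵗ 7 dτ} = (7/s)/s = 7/s². (Check: ∫₀ᵗ 7 dτ = 7t.)

Final answer: 7/s²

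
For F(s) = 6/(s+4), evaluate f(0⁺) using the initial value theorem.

f(0⁺) = lim_{s→∞} s·6/(s+4) = lim_{s→∞} 6s/(s+4) = 6

Final answer: 6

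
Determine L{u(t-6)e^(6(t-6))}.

u(t-a)f(t-a) with f(t)=e^(6t). L{e^(6t)} = 1/(s-6). By time shift: e^(-6s)/(s-6)

Final answer: e^(-6s)/(s-6)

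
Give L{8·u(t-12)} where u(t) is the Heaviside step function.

L{u(t-a)} = e^(-as)/s. Here a=12, so L{u(t-12)} = e^(-12s)/s, and L{8·u(t-12)} = 8·e^(-12s)/s

Final answer: 8·e^(-12s)/s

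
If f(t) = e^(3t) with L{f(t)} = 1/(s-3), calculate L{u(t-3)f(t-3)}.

Time shift theorem: L{u(t-a)f(t-a)} = e^(-as)F(s). Here a=3, F(s) = 1/(s-3), so L{u(t-3)f(t-3)} = e^(-3s)·1/(s-3)

Final answer: e^(-3s)·1/(s-3)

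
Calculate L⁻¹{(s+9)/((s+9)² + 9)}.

Using frequency shift: L⁻¹{(s-a)/((s-a)² + b²)} = e^(at)cos(bt). Here a=-9, b=3

Final answer: e^(-9t)·cos(3t)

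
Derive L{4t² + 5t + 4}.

L{4t² + 5t + 4} = 4·2/s³ + 5/s² + 4/s = 8/s³ + 5/s² + 4/s

Final answer: 8/s³ + 5/s² + 4/s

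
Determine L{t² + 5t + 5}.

L{t² + 5t + 5} = 2/s³ + 5/s² + 5/s = 2/s³ + 5/s² + 5/s

Final answer: 2/s³ + 5/s² + 5/s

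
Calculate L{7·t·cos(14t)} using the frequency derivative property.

L{cos(14t)} = s/(s² + 196). Derivative: d/ds[s/(s² + 196)] = [(s² + 196) - s·2s]/(s² + 196)² = (196 - s²)/(s² + 196)². So L{t·cos(14t)} = -F'(s) = (s² - 196)/(s² + 196)². Then L{7·t·cos(14t)} = 7·(s² - 196)/(s² + 196)²

Final answer: 7·(s² - 196)/(s² + 196)²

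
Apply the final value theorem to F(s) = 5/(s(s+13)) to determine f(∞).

f(∞) = lim_{s→0} s·5/(s(s+13)) = lim_{s→0} 5/(s+13) = 5/13 = 5/13

Final answer: 5/13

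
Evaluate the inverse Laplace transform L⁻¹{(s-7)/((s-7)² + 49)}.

Using frequency shift, L⁻¹{(s-7)/((s-7)² + 49)} = e^(7t)·cos(7t)

Final answer: e^(7t)·cos(7t)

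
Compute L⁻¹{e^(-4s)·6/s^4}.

L⁻¹{6/s^4} = t^3. By the time shift theorem, L⁻¹{e^(-as)F(s)} = u(t-a)f(t-a) with a=4, so L⁻¹{e^(-4s)·6/s^4} = u(t-4)·(t-4)^3

Final answer: u(t-4)·(t-4)^3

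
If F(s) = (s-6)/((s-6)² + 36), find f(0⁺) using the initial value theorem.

f(0⁺) = lim_{s→∞} sF(s) = lim_{s→∞} s(s-6)/((s-6)² + 36) = 1

Final answer: 1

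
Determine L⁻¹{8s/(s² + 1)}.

This is the form c·s/(s² + a²) with a = 1, c = 8. L⁻¹ = 8·cos(t)

Final answer: 8·cos(t)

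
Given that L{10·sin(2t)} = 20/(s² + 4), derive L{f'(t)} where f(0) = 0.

L{f'(t)} = s·F(s) - f(0) = s·20/(s² + 4) - 0 = 20s/(s² + 4)

Final answer: 20s/(s² + 4)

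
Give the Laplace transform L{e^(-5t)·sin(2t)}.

L{e^(at)·sin(ωt)} = ω/((s-a)² + ω²), so L{e^(-5t)·sin(2t)} = 2/((s+5)² + 4)

Final answer: 2/((s+5)² + 4)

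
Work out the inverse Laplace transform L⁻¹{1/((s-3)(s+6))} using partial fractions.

Decompose: A/(s-3) + B/(s+6). A = 1/9, B = -1/9. f(t) = (e^(3t) - e^(-6t))/9

Final answer: (e^(3t) - e^(-6t))/9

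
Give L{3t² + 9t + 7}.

L{3t² + 9t + 7} = 3·2/s³ + 9/s² + 7/s = 6/s³ + 9/s² + 7/s

Final answer: 6/s³ + 9/s² + 7/s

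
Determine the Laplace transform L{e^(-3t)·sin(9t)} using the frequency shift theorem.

Frequency shift: L{e^(at)f(t)} = F(s-a). L{e^(-3t)·sin(9t)} = 9/((s+3)² + 81)

Final answer: 9/((s+3)² + 81)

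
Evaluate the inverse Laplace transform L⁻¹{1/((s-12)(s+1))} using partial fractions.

Decompose: A/(s-12) + B/(s+1). A = 1/13, B = -1/13. f(t) = (e^(12t) - e^(-t))/13

Final answer: (e^(12t) - e^(-t))/13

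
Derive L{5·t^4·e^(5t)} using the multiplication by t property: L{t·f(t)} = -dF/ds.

Using L{t^n·e^(at)} = n!/(s-a)^(n+1), L{t^4·e^(5t)} = 24/(s-5)^5, so L{5·t^4·e^(5t)} = 5·24/(s-5)^5 = 120/(s-5)^5

Final answer: 120/(s-5)^5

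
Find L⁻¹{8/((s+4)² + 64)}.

Form: b/((s-a)² + b²) → e^(at)sin(bt). With a=-4, b=8

Final answer: e^(-4t)·sin(8t)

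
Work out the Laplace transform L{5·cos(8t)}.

L{cos(ωt)} = s/(s² + ω²), so L{cos(8t)} = s/(s² + 64). Then L{5·cos(8t)} = 5·s/(s² + 64) = 5s/(s² + 64)

Final answer: 5s/(s² + 64)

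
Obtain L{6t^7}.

L{t^n} = n!/s^(n+1). So L{6t^7} = 6·7!/s^8 = 30240/s^8

Final answer: 30240/s^8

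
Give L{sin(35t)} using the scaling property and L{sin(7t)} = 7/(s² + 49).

Using L{f(at)} = (1/a)F(s/a) with a=5: L{sin(35t)} = (1/5) · 7/((s/5)² + 49) = (1/5) · 7·25/(s² + 1225) = 35/(s² + 1225)

Final answer: 35/(s² + 1225)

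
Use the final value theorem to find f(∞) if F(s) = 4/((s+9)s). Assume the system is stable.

f(∞) = lim_{s→0} sF(s) = lim_{s→0} 4/(s+9) = 4/9

Final answer: 4/9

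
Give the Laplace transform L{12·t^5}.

L{t^n} = n!/s^(n+1), so L{t^5} = 120/s^6. Then L{12·t^5} = 12·120/s^6 = 1440/s^6

Final answer: 1440/s^6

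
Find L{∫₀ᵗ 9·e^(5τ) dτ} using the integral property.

L{∫₀ᵗ f(τ)dτ} = F(s)/s with F(s) = 9/(s-5), so L{∫₀ᵗ 9·e^(5τ) dτ} = 9/(s(s-5))

Final answer: 9/(s(s-5))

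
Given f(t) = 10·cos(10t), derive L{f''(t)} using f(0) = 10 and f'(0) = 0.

F(s) = 10s/(s² + 100). L{f''(t)} = s²F(s) - sf(0) - f'(0) = 10s³/(s² + 100) - 10s = (10s³ - 10s(s² + 100))/(s² + 100) = -1000s/(s² + 100)

Final answer: -1000s/(s² + 100)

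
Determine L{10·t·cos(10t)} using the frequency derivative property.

L{cos(10t)} = s/(s² + 100). Derivative: d/ds[s/(s² + 100)] = [(s² + 100) - s·2s]/(s² + 100)² = (100 - s²)/(s² + 100)². So L{t·cos(10t)} = -F'(s) = (s² - 100)/(s² + 100)². Then L{10·t·cos(10t)} = 10·(s² - 100)/(s² + 100)²

Final answer: 10·(s² - 100)/(s² + 100)²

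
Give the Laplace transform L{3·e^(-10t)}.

L{e^(at)} = 1/(s-a), so L{e^(-10t)} = 1/(s+10). Then L{3·e^(-10t)} = 3/(s+10)

Final answer: 3/(s+10)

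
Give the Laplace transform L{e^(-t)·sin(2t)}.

L{e^(at)·sin(ωt)} = ω/((s-a)² + ω²), so L{e^(-t)·sin(2t)} = 2/((s+1)² + 4)

Final answer: 2/((s+1)² + 4)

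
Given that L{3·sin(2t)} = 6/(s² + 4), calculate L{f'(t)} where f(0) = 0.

L{f'(t)} = s·F(s) - f(0) = s·6/(s² + 4) - 0 = 6s/(s² + 4)

Final answer: 6s/(s² + 4)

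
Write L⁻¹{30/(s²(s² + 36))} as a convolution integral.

30/(s²(s² + 36)) = (1/s²)·(30/(s² + 36)) = L{t}·L{5·sin(6t)}. So f(t) = t*(5·sin(6t)) = ∫₀ᵗ 5τ·sin(6(t-τ)) dτ

Final answer: ∫₀ᵗ 5τ·sin(6(t-τ)) dτ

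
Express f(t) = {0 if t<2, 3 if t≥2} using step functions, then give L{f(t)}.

f(t) = 3·u(t-2). L{u(t-2)} = e^(-2s)/s, so L{f(t)} = 3·e^(-2s)/s

Final answer: 3·e^(-2s)/s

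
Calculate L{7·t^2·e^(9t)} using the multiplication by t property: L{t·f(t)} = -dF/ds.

Using L{t^n·e^(at)} = n!/(s-a)^(n+1), L{t^2·e^(9t)} = 2/(s-9)^3, so L{7·t^2·e^(9t)} = 7·2/(s-9)^3 = 14/(s-9)^3

Final answer: 14/(s-9)^3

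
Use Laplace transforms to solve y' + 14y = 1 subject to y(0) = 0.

sY + 14Y = 1/s. Y = 1/(s(s+14)). Partial fractions: Y = 1/14/s - 1/14/(s+14)

Final answer: y(t) = 1/14(1 - e^(-14t))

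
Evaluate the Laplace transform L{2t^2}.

L{2t^2} = 2 · L{t^2} = 2 · 2/s^3 = 4/s^3

Final answer: 4/s^3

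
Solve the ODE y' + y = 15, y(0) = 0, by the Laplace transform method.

sY + Y = 15/s. Y = 15/(s(s+1)). Partial fractions: Y = 15/s - 15/(s+1)

Final answer: y(t) = 15(1 - e^(-t))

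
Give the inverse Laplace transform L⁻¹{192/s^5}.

L⁻¹{n!/s^(n+1)} = t^n with n=4. So L⁻¹{24/s^5} = t^4, and L⁻¹{192/s^5} = (192/24)·t^4 = 8·t^4

Final answer: 8·t^4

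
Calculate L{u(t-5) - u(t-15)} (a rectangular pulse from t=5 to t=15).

L{u(t-a)} = e^(-as)/s. L{u(t-5) - u(t-15)} = (e^(-5s) - e^(-15s))/s

Final answer: (e^(-5s) - e^(-15s))/s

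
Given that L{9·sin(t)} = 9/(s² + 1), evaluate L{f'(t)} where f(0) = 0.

L{f'(t)} = s·F(s) - f(0) = s·9/(s² + 1) - 0 = 9s/(s² + 1)

Final answer: 9s/(s² + 1)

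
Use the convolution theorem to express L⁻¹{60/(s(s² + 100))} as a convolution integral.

60/(s(s² + 100)) = (1/s)·(60/(s² + 100)) = L{1}·L{6·sin(10t)}. So f(t) = 1*(6·sin(10t)) = ∫₀ᵗ 6·sin(10τ) dτ

Final answer: ∫₀ᵗ 6·sin(10τ) dτ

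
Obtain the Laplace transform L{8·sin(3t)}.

L{sin(ωt)} = ω/(s² + ω²), so L{sin(3t)} = 3/(s² + 9). Then L{8·sin(3t)} = 8·3/(s² + 9) = 24/(s² + 9)

Final answer: 24/(s² + 9)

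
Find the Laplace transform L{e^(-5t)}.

L{e^(at)} = 1/(s-a), so L{e^(-5t)} = 1/(s+5)

Final answer: 1/(s+5)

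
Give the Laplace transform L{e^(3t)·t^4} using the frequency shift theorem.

L{e^(at)·t^n} = n!/(s-a)^(n+1), so L{e^(3t)·t^4} = 24/(s-3)^5

Final answer: 24/(s-3)^5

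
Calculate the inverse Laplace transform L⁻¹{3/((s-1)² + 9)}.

Using frequency shift, L⁻¹{3/((s-1)² + 9)} = e^t·sin(3t)

Final answer: e^t·sin(3t)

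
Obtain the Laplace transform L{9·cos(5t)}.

L{cos(ωt)} = s/(s² + ω²), so L{cos(5t)} = s/(s² + 25). Then L{9·cos(5t)} = 9·s/(s² + 25) = 9s/(s² + 25)

Final answer: 9s/(s² + 25)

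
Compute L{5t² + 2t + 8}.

L{5t² + 2t + 8} = 5·2/s³ + 2/s² + 8/s = 10/s³ + 2/s² + 8/s

Final answer: 10/s³ + 2/s² + 8/s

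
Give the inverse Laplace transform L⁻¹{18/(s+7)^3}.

L⁻¹{n!/(s-a)^(n+1)} = t^n·e^(at) with n=2, a=-7. So L⁻¹{2/(s+7)^3} = t^2·e^(-7t), and L⁻¹{18/(s+7)^3} = (18/2)·t^2·e^(-7t) = 9·t^2·e^(-7t)

Final answer: 9·t^2·e^(-7t)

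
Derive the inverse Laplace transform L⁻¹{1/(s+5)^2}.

L⁻¹{n!/(s-a)^(n+1)} = t^n·e^(at), so L⁻¹{1/(s+5)^2} = t·e^(-5t)

Final answer: t·e^(-5t)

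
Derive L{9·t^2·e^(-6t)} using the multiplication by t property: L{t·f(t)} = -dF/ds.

Using L{t^n·e^(at)} = n!/(s-a)^(n+1), L{t^2·e^(-6t)} = 2/(s+6)^3, so L{9·t^2·e^(-6t)} = 9·2/(s+6)^3 = 18/(s+6)^3

Final answer: 18/(s+6)^3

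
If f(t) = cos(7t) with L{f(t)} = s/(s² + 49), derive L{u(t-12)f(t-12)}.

Time shift theorem: L{u(t-a)f(t-a)} = e^(-as)F(s). Here a=12, F(s) = s/(s² + 49), so L{u(t-12)f(t-12)} = e^(-12s)·s/(s² + 49)

Final answer: e^(-12s)·s/(s² + 49)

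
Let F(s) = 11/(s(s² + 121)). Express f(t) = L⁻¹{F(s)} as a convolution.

11/(s(s² + 121)) = (1/s)·(11/(s² + 121)) = L{1}·L{sin(11t)}. So f(t) = 1*(sin(11t)) = ∫₀ᵗ sin(11τ) dτ

Final answer: ∫₀ᵗ sin(11τ) dτ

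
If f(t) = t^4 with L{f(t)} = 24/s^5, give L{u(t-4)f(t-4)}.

Time shift theorem: L{u(t-a)f(t-a)} = e^(-as)F(s). Here a=4, F(s) = 24/s^5, so L{u(t-4)f(t-4)} = e^(-4s)·24/s^5

Final answer: e^(-4s)·24/s^5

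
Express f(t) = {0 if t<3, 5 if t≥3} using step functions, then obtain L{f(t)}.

f(t) = 5·u(t-3). L{u(t-3)} = e^(-3s)/s, so L{f(t)} = 5·e^(-3s)/s

Final answer: 5·e^(-3s)/s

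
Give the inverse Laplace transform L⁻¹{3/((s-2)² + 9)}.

Using frequency shift, L⁻¹{3/((s-2)² + 9)} = e^(2t)·sin(3t)

Final answer: e^(2t)·sin(3t)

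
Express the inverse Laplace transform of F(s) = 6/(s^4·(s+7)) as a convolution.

6/(s^4·(s+7)) = (6/s^4)·(1/(s+7)) = L{t^3}·L{e^(-7t)}. So f(t) = t^3*e^(-7t) = ∫₀ᵗ τ^3·e^(-7(t-τ)) dτ

Final answer: ∫₀ᵗ τ^3·e^(-7(t-τ)) dτ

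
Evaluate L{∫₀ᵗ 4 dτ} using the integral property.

L{∫₀ᵗ f(τ)dτ} = F(s)/s with f(t) = 4. F(s) = 4/s, so L{∫₀ᵗ 4 dτ} = (4/s)/s = 4/s². (Check: ∫₀ᵗ 4 dτ = 4t.)

Final answer: 4/s²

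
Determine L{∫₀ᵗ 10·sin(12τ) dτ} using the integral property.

L{∫₀ᵗ f(τ)dτ} = F(s)/s with F(s) = 120/(s² + 144), so the result is (120/(s² + 144))/s = 120/(s(s² + 144))

Final answer: 120/(s(s² + 144))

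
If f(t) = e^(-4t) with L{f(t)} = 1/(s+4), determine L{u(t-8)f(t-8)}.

Time shift theorem: L{u(t-a)f(t-a)} = e^(-as)F(s). Here a=8, F(s) = 1/(s+4), so L{u(t-8)f(t-8)} = e^(-8s)·1/(s+4)

Final answer: e^(-8s)·1/(s+4)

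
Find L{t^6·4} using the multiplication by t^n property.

L{4} = 4/s. d^1/ds^1[1/s] = -1/s². d^2/ds^2[1/s] = 2/s^3. d^3/ds^3[1/s] = -6/s^4. d^4/ds^4[1/s] = 24/s^5. d^5/ds^5[1/s] = -120/s^6. d^6/ds^6[1/s] = 720/s^7. So L{t^6} = (-1)^{6}·720/s^7 = 720/s^7. Then L{t^6·4} = 4·720/s^7 = 2880/s^7

Final answer: 2880/s^7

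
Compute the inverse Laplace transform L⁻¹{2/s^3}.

L⁻¹{n!/s^(n+1)} = t^n with n=2. So L⁻¹{2/s^3} = t^2

Final answer: t^2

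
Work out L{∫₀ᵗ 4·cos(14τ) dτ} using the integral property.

L{∫₀ᵗ f(τ)dτ} = F(s)/s with F(s) = 4s/(s² + 196), so the result is (4s/(s² + 196))/s = 4/(s² + 196)

Final answer: 4/(s² + 196)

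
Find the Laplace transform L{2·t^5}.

L{t^n} = n!/s^(n+1), so L{t^5} = 120/s^6. Then L{2·t^5} = 2·120/s^6 = 240/s^6

Final answer: 240/s^6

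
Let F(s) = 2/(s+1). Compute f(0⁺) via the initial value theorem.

f(0⁺) = lim_{s→∞} s·2/(s+1) = lim_{s→∞} 2s/(s+1) = 2

Final answer: 2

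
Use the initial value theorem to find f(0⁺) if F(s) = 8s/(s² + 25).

f(0⁺) = lim_{s→∞} s·8s/(s² + 25) = lim_{s→∞} 8s²/(s² + 25) = 8

Final answer: 8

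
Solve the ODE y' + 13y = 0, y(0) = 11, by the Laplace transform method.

L{y'} + 13L{y} = 0. sY - 11 + 13Y = 0. Y(s+13) = 11. Y = 11/(s+13)

Final answer: y(t) = 11e^(-13t)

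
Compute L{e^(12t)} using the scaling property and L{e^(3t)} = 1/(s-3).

Using L{f(at)} = (1/a)F(s/a) with a=4 and f(t) = e^(3t): L{e^(12t)} = (1/4) · 1/((s/4)-3) = (1/4) · 4/(s-12) = 1/(s-12)

Final answer: 1/(s-12)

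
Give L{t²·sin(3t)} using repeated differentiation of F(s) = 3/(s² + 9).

F(s) = 3/(s² + 9). F'(s) = -6s/(s² + 9)². F''(s) = -6(9 - 3s²)/(s² + 9)³ = (18s² - 54)/(s² + 9)³. So L{t²·sin(3t)} = (-1)² F''(s) = (18s² - 54)/(s² + 9)³

Final answer: (18s² - 54)/(s² + 9)³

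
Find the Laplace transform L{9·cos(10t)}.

L{cos(ωt)} = s/(s² + ω²), so L{cos(10t)} = s/(s² + 100). Then L{9·cos(10t)} = 9·s/(s² + 100) = 9s/(s² + 100)

Final answer: 9s/(s² + 100)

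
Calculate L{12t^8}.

L{t^n} = n!/s^(n+1). So L{12t^8} = 12·8!/s^9 = 483840/s^9

Final answer: 483840/s^9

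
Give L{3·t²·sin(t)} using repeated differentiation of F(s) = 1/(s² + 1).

F(s) = 1/(s² + 1). F'(s) = -2s/(s² + 1)². F''(s) = -2(1 - 3s²)/(s² + 1)³ = (6s² - 2)/(s² + 1)³. So L{t²·sin(t)} = (-1)² F''(s) = (6s² - 2)/(s² + 1)³. Then L{3·t²·sin(t)} = 3·(6s² - 2)/(s² + 1)³ = (18s² - 6)/(s² + 1)³

Final answer: (18s² - 6)/(s² + 1)³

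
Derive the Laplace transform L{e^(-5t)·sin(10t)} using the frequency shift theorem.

Frequency shift: L{e^(at)f(t)} = F(s-a). L{e^(-5t)·sin(10t)} = 10/((s+5)² + 100)

Final answer: 10/((s+5)² + 100)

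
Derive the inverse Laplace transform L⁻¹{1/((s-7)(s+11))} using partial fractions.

Decompose: A/(s-7) + B/(s+11). A = 1/18, B = -1/18. f(t) = (e^(7t) - e^(-11t))/18

Final answer: (e^(7t) - e^(-11t))/18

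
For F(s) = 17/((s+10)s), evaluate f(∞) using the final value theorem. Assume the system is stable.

f(∞) = lim_{s→0} sF(s) = lim_{s→0} 17/(s+10) = 17/10

Final answer: 17/10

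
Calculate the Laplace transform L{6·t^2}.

L{t^n} = n!/s^(n+1), so L{t^2} = 2/s^3. Then L{6·t^2} = 6·2/s^3 = 12/s^3

Final answer: 12/s^3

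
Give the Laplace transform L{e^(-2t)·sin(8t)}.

L{e^(at)·sin(ωt)} = ω/((s-a)² + ω²), so L{e^(-2t)·sin(8t)} = 8/((s+2)² + 64)

Final answer: 8/((s+2)² + 64)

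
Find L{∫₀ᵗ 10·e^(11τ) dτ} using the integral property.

L{∫₀ᵗ f(τ)dτ} = F(s)/s with F(s) = 10/(s-11), so L{∫₀ᵗ 10·e^(11τ) dτ} = 10/(s(s-11))

Final answer: 10/(s(s-11))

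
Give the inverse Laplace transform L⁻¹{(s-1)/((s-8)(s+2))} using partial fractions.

Using partial fractions, f(t) = (7e^(8t) + 3e^(-2t))/10

Final answer: (7e^(8t) + 3e^(-2t))/10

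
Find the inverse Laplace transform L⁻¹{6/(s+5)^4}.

L⁻¹{n!/(s-a)^(n+1)} = t^n·e^(at), so L⁻¹{6/(s+5)^4} = t^3·e^(-5t)

Final answer: t^3·e^(-5t)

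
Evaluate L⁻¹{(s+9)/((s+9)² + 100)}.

Using frequency shift: L⁻¹{(s-a)/((s-a)² + b²)} = e^(at)cos(bt). Here a=-9, b=10

Final answer: e^(-9t)·cos(10t)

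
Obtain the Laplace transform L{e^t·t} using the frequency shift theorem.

L{e^(at)·t^n} = n!/(s-a)^(n+1), so L{e^t·t} = 1/(s-1)^2

Final answer: 1/(s-1)^2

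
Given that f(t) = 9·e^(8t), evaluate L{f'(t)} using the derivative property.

f(0) = 9, F(s) = 9/(s-8). L{f'(t)} = s·F(s) - f(0) = 9s/(s-8) - 9 = (9s - 9(s-8))/(s-8) = 72/(s-8)

Final answer: 72/(s-8)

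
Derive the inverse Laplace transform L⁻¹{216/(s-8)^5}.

L⁻¹{n!/(s-a)^(n+1)} = t^n·e^(at) with n=4, a=8. So L⁻¹{24/(s-8)^5} = t^4·e^(8t), and L⁻¹{216/(s-8)^5} = (216/24)·t^4·e^(8t) = 9·t^4·e^(8t)

Final answer: 9·t^4·e^(8t)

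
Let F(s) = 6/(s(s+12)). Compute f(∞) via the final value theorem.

f(∞) = lim_{s→0} s·6/(s(s+12)) = lim_{s→0} 6/(s+12) = 6/12 = 1/2

Final answer: 1/2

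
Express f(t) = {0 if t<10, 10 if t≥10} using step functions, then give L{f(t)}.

f(t) = 10·u(t-10). L{u(t-10)} = e^(-10s)/s, so L{f(t)} = 10·e^(-10s)/s

Final answer: 10·e^(-10s)/s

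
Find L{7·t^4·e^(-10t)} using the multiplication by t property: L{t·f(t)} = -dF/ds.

Using L{t^n·e^(at)} = n!/(s-a)^(n+1), L{t^4·e^(-10t)} = 24/(s+10)^5, so L{7·t^4·e^(-10t)} = 7·24/(s+10)^5 = 168/(s+10)^5

Final answer: 168/(s+10)^5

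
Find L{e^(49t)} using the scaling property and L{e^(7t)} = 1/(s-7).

Using L{f(at)} = (1/a)F(s/a) with a=7 and f(t) = e^(7t): L{e^(49t)} = (1/7) · 1/((s/7)-7) = (1/7) · 7/(s-49) = 1/(s-49)

Final answer: 1/(s-49)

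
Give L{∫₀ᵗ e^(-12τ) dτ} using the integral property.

L{∫₀ᵗ f(τ)dτ} = F(s)/s with F(s) = 1/(s+12), so L{∫₀ᵗ e^(-12τ) dτ} = 1/(s(s+12))

Final answer: 1/(s(s+12))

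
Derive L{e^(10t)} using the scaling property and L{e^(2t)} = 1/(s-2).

Using L{f(at)} = (1/a)F(s/a) with a=5 and f(t) = e^(2t): L{e^(10t)} = (1/5) · 1/((s/5)-2) = (1/5) · 5/(s-10) = 1/(s-10)

Final answer: 1/(s-10)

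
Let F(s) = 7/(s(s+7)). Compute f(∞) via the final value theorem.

f(∞) = lim_{s→0} s·7/(s(s+7)) = lim_{s→0} 7/(s+7) = 7/7 = 1

Final answer: 1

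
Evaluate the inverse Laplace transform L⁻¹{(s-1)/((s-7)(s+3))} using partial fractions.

Using partial fractions, f(t) = (6e^(7t) + 4e^(-3t))/10

Final answer: (6e^(7t) + 4e^(-3t))/10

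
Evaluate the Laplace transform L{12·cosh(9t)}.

L{cosh(ωt)} = s/(s² - ω²), so L{cosh(9t)} = s/(s² - 81). Then L{12·cosh(9t)} = 12·s/(s² - 81) = 12s/(s² - 81)

Final answer: 12s/(s² - 81)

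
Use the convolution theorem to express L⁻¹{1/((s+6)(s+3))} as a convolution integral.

1/((s+6)(s+3)) = (1/(s+6))·(1/(s+3)) = L{e^(-6t)}·L{e^(-3t)}. So f(t) = e^(-6t)*e^(-3t) = ∫₀ᵗ e^(-6τ)·e^(-3(t-τ)) dτ

Final answer: ∫₀ᵗ e^(-6τ)·e^(-3(t-τ)) dτ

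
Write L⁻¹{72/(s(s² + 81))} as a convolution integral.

72/(s(s² + 81)) = (1/s)·(72/(s² + 81)) = L{1}·L{8·sin(9t)}. So f(t) = 1*(8·sin(9t)) = ∫₀ᵗ 8·sin(9τ) dτ

Final answer: ∫₀ᵗ 8·sin(9τ) dτ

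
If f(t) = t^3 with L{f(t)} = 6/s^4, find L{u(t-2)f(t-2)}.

Time shift theorem: L{u(t-a)f(t-a)} = e^(-as)F(s). Here a=2, F(s) = 6/s^4, so L{u(t-2)f(t-2)} = e^(-2s)·6/s^4

Final answer: e^(-2s)·6/s^4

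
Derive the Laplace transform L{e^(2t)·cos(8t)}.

L{e^(at)·cos(ωt)} = (s-a)/((s-a)² + ω²), so L{e^(2t)·cos(8t)} = (s-2)/((s-2)² + 64)

Final answer: (s-2)/((s-2)² + 64)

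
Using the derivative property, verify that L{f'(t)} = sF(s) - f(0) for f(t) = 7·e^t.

f'(t) = 7e^t. Direct: L{f'(t)} = 7/(s-1). Property: s·7/(s-1) - 7 = (7s - 7(s-1))/(s-1) = 7/(s-1). ✓

Final answer: 7/(s-1)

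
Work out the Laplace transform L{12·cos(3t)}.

L{cos(ωt)} = s/(s² + ω²), so L{cos(3t)} = s/(s² + 9). Then L{12·cos(3t)} = 12·s/(s² + 9) = 12s/(s² + 9)

Final answer: 12s/(s² + 9)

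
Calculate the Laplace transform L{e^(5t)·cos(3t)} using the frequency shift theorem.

Frequency shift: L{e^(at)f(t)} = F(s-a). L{e^(5t)·cos(3t)} = (s-5)/((s-5)² + 9)

Final answer: (s-5)/((s-5)² + 9)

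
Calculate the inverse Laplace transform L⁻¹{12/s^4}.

L⁻¹{n!/s^(n+1)} = t^n with n=3. So L⁻¹{6/s^4} = t^3, and L⁻¹{12/s^4} = (12/6)·t^3 = 2·t^3

Final answer: 2·t^3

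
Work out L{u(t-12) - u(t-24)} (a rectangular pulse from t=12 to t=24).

L{u(t-a)} = e^(-as)/s. L{u(t-12) - u(t-24)} = (e^(-12s) - e^(-24s))/s

Final answer: (e^(-12s) - e^(-24s))/s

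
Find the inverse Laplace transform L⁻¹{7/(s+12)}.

L⁻¹{1/(s-a)} = e^(at), so L⁻¹{1/(s+12)} = e^(-12t), and L⁻¹{7/(s+12)} = 7·e^(-12t)

Final answer: 7·e^(-12t)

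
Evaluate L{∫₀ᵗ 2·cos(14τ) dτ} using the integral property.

L{∫₀ᵗ f(τ)dτ} = F(s)/s with F(s) = 2s/(s² + 196), so the result is (2s/(s² + 196))/s = 2/(s² + 196)

Final answer: 2/(s² + 196)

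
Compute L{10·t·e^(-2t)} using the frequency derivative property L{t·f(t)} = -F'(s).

L{e^(-2t)} = 1/(s+2). By frequency derivative: L{t·e^(-2t)} = -d/ds[1/(s+2)] = -(-1)/(s+2)² = 1/(s+2)². Then L{10·t·e^(-2t)} = 10·1/(s+2)² = 10/(s+2)²

Final answer: 10/(s+2)²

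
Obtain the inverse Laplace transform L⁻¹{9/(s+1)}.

L⁻¹{1/(s-a)} = e^(at), so L⁻¹{1/(s+1)} = e^(-t), and L⁻¹{9/(s+1)} = 9·e^(-t)

Final answer: 9·e^(-t)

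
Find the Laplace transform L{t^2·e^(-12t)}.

L{t^n·e^(at)} = n!/(s-a)^(n+1), so L{t^2·e^(-12t)} = 2/(s+12)^3

Final answer: 2/(s+12)^3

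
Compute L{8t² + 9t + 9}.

L{8t² + 9t + 9} = 8·2/s³ + 9/s² + 9/s = 16/s³ + 9/s² + 9/s

Final answer: 16/s³ + 9/s² + 9/s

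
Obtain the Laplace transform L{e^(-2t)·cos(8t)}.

L{e^(at)·cos(ωt)} = (s-a)/((s-a)² + ω²), so L{e^(-2t)·cos(8t)} = (s+2)/((s+2)² + 64)

Final answer: (s+2)/((s+2)² + 64)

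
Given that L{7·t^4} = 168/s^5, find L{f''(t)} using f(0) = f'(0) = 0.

L{f''(t)} = s²F(s) - sf(0) - f'(0) = s²·168/s^5 - 0 - 0 = 168/s^3

Final answer: 168/s^3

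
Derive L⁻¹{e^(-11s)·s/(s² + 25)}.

L⁻¹{s/(s² + 25)} = cos(5t). By the time shift theorem, L⁻¹{e^(-as)F(s)} = u(t-a)f(t-a) with a=11, so L⁻¹{e^(-11s)·s/(s² + 25)} = u(t-11)·cos(5(t-11))

Final answer: u(t-11)·cos(5(t-11))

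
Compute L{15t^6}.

L{t^n} = n!/s^(n+1). So L{15t^6} = 15·6!/s^7 = 10800/s^7

Final answer: 10800/s^7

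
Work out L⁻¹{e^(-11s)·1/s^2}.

L⁻¹{1/s^2} = t. By the time shift theorem, L⁻¹{e^(-as)F(s)} = u(t-a)f(t-a) with a=11, so L⁻¹{e^(-11s)·1/s^2} = u(t-11)·(t-11)

Final answer: u(t-11)·(t-11)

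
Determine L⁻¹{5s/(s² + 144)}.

This is the form c·s/(s² + a²) with a = 12, c = 5. L⁻¹ = 5·cos(12t)

Final answer: 5·cos(12t)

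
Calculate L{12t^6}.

L{t^n} = n!/s^(n+1). So L{12t^6} = 12·6!/s^7 = 8640/s^7

Final answer: 8640/s^7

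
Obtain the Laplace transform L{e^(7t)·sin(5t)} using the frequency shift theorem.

Frequency shift: L{e^(at)f(t)} = F(s-a). L{e^(7t)·sin(5t)} = 5/((s-7)² + 25)

Final answer: 5/((s-7)² + 25)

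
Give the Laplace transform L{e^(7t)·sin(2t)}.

L{e^(at)·sin(ωt)} = ω/((s-a)² + ω²), so L{e^(7t)·sin(2t)} = 2/((s-7)² + 4)

Final answer: 2/((s-7)² + 4)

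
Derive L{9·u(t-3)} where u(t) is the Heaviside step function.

L{u(t-a)} = e^(-as)/s. Here a=3, so L{u(t-3)} = e^(-3s)/s, and L{9·u(t-3)} = 9·e^(-3s)/s

Final answer: 9·e^(-3s)/s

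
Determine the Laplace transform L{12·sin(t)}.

L{sin(ωt)} = ω/(s² + ω²), so L{sin(t)} = 1/(s² + 1). Then L{12·sin(t)} = 12·1/(s² + 1) = 12/(s² + 1)

Final answer: 12/(s² + 1)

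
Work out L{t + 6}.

L{t + 6} = L{t} + 6·L{1} = 1/s² + 6/s

Final answer: 1/s² + 6/s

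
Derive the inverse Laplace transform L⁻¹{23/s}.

L⁻¹{c/s} = c, so L⁻¹{23/s} = 23

Final answer: 23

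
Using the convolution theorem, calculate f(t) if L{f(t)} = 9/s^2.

9/s^2 = (9/s)·(1/s) = L{9}·L{1}. By convolution, f(t) = 9*1 = ∫₀ᵗ 9·1 dτ = 9·t

Final answer: 9·t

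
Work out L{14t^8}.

L{t^n} = n!/s^(n+1). So L{14t^8} = 14·8!/s^9 = 564480/s^9

Final answer: 564480/s^9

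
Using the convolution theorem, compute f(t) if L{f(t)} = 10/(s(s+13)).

10/(s(s+13)) = (10/s)·(1/(s+13)) = L{10}·L{e^(-13t)}. By convolution, f(t) = 10*e^(-13t) = ∫₀ᵗ 10·e^(-13τ) dτ = 10·(1 - e^(-13t))/13

Final answer: 10·(1 - e^(-13t))/13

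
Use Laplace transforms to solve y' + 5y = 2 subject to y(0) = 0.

sY + 5Y = 2/s. Y = 2/(s(s+5)). Partial fractions: Y = 2/5/s - 2/5/(s+5)

Final answer: y(t) = 2/5(1 - e^(-5t))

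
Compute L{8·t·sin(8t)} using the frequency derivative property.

L{sin(8t)} = 8/(s² + 64). By L{t·f(t)} = -F'(s): -d/ds[8/(s² + 64)] = -(8)·(-2s)/(s² + 64)² = 16s/(s² + 64)². Then L{8·t·sin(8t)} = 8·16s/(s² + 64)² = 128s/(s² + 64)²

Final answer: 128s/(s² + 64)²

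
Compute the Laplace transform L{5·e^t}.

L{e^(at)} = 1/(s-a), so L{e^t} = 1/(s-1). Then L{5·e^t} = 5/(s-1)

Final answer: 5/(s-1)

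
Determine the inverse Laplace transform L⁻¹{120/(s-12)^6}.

L⁻¹{n!/(s-a)^(n+1)} = t^n·e^(at), so L⁻¹{120/(s-12)^6} = t^5·e^(12t)

Final answer: t^5·e^(12t)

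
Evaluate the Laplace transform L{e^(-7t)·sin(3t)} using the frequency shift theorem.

Frequency shift: L{e^(at)f(t)} = F(s-a). L{e^(-7t)·sin(3t)} = 3/((s+7)² + 9)

Final answer: 3/((s+7)² + 9)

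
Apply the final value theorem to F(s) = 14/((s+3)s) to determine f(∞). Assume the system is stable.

f(∞) = lim_{s→0} sF(s) = lim_{s→0} 14/(s+3) = 14/3

Final answer: 14/3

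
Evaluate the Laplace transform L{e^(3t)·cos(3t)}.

L{e^(at)·cos(ωt)} = (s-a)/((s-a)² + ω²), so L{e^(3t)·cos(3t)} = (s-3)/((s-3)² + 9)

Final answer: (s-3)/((s-3)² + 9)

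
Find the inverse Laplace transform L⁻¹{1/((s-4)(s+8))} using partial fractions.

Decompose: A/(s-4) + B/(s+8). A = 1/12, B = -1/12. f(t) = (e^(4t) - e^(-8t))/12

Final answer: (e^(4t) - e^(-8t))/12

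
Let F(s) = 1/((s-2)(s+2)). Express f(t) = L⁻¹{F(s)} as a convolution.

1/((s-2)(s+2)) = (1/(s-2))·(1/(s+2)) = L{e^(2t)}·L{e^(-2t)}. So f(t) = e^(2t)*e^(-2t) = ∫₀ᵗ e^(2τ)·e^(-2(t-τ)) dτ

Final answer: ∫₀ᵗ e^(2τ)·e^(-2(t-τ)) dτ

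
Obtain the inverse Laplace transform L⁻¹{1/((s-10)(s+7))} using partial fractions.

Decompose: A/(s-10) + B/(s+7). A = 1/17, B = -1/17. f(t) = (e^(10t) - e^(-7t))/17

Final answer: (e^(10t) - e^(-7t))/17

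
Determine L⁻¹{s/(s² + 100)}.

This is the form c·s/(s² + a²) with a = 10. L⁻¹ = cos(10t)

Final answer: cos(10t)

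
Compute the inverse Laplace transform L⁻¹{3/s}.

L⁻¹{c/s} = c, so L⁻¹{3/s} = 3

Final answer: 3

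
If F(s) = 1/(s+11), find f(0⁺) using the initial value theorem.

f(0⁺) = lim_{s→∞} s·1/(s+11) = lim_{s→∞} s/(s+11) = 1

Final answer: 1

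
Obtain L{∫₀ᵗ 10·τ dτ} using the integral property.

L{∫₀ᵗ f(τ)dτ} = F(s)/s with f(t) = 10t. F(s) = 10/s^2, so L{∫₀ᵗ 10·τ dτ} = (10/s^2)/s = 10/s^3. (Check: ∫₀ᵗ 10·τ dτ = 10t^2/2.)

Final answer: 10/s^3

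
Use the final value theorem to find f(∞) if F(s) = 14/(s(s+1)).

f(∞) = lim_{s→0} s·14/(s(s+1)) = lim_{s→0} 14/(s+1) = 14/1 = 14

Final answer: 14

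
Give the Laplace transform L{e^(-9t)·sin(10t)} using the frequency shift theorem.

Frequency shift: L{e^(at)f(t)} = F(s-a). L{e^(-9t)·sin(10t)} = 10/((s+9)² + 100)

Final answer: 10/((s+9)² + 100)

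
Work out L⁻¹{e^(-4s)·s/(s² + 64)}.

L⁻¹{s/(s² + 64)} = cos(8t). By the time shift theorem, L⁻¹{e^(-as)F(s)} = u(t-a)f(t-a) with a=4, so L⁻¹{e^(-4s)·s/(s² + 64)} = u(t-4)·cos(8(t-4))

Final answer: u(t-4)·cos(8(t-4))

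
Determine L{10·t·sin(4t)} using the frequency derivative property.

L{sin(4t)} = 4/(s² + 16). By L{t·f(t)} = -F'(s): -d/ds[4/(s² + 16)] = -(4)·(-2s)/(s² + 16)² = 8s/(s² + 16)². Then L{10·t·sin(4t)} = 10·8s/(s² + 16)² = 80s/(s² + 16)²

Final answer: 80s/(s² + 16)²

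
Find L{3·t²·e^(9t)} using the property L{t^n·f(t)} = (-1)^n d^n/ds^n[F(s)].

L{e^(9t)} = 1/(s-9). d/ds[1/(s-9)] = -1/(s-9)². d²/ds²[1/(s-9)] = 2/(s-9)³. So L{t²·e^(9t)} = (-1)² · 2/(s-9)³ = 2/(s-9)³. Then L{3·t²·e^(9t)} = 3·2/(s-9)³ = 6/(s-9)³

Final answer: 6/(s-9)³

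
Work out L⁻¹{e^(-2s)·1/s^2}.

L⁻¹{1/s^2} = t. By the time shift theorem, L⁻¹{e^(-as)F(s)} = u(t-a)f(t-a) with a=2, so L⁻¹{e^(-2s)·1/s^2} = u(t-2)·(t-2)

Final answer: u(t-2)·(t-2)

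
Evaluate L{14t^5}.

L{t^n} = n!/s^(n+1). So L{14t^5} = 14·5!/s^6 = 1680/s^6

Final answer: 1680/s^6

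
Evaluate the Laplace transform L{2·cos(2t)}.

L{cos(ωt)} = s/(s² + ω²), so L{cos(2t)} = s/(s² + 4). Then L{2·cos(2t)} = 2·s/(s² + 4) = 2s/(s² + 4)

Final answer: 2s/(s² + 4)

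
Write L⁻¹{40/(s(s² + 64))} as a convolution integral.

40/(s(s² + 64)) = (1/s)·(40/(s² + 64)) = L{1}·L{5·sin(8t)}. So f(t) = 1*(5·sin(8t)) = ∫₀ᵗ 5·sin(8τ) dτ

Final answer: ∫₀ᵗ 5·sin(8τ) dτ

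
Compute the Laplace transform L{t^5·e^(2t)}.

L{t^n·e^(at)} = n!/(s-a)^(n+1), so L{t^5·e^(2t)} = 120/(s-2)^6

Final answer: 120/(s-2)^6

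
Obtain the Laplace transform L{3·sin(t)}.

L{sin(ωt)} = ω/(s² + ω²), so L{sin(t)} = 1/(s² + 1). Then L{3·sin(t)} = 3·1/(s² + 1) = 3/(s² + 1)

Final answer: 3/(s² + 1)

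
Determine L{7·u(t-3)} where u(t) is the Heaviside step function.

L{u(t-a)} = e^(-as)/s. Here a=3, so L{u(t-3)} = e^(-3s)/s, and L{7·u(t-3)} = 7·e^(-3s)/s

Final answer: 7·e^(-3s)/s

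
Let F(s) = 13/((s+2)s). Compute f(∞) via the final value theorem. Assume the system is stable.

f(∞) = lim_{s→0} sF(s) = lim_{s→0} 13/(s+2) = 13/2

Final answer: 13/2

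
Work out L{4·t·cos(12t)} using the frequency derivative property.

L{cos(12t)} = s/(s² + 144). Derivative: d/ds[s/(s² + 144)] = [(s² + 144) - s·2s]/(s² + 144)² = (144 - s²)/(s² + 144)². So L{t·cos(12t)} = -F'(s) = (s² - 144)/(s² + 144)². Then L{4·t·cos(12t)} = 4·(s² - 144)/(s² + 144)²

Final answer: 4·(s² - 144)/(s² + 144)²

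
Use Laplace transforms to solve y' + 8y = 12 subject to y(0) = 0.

sY + 8Y = 12/s. Y = 12/(s(s+8)). Partial fractions: Y = 3/2/s - 3/2/(s+8)

Final answer: y(t) = 3/2(1 - e^(-8t))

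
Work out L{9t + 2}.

L{9t + 2} = 9·L{t} + 2·L{1} = 9/s² + 2/s

Final answer: 9/s² + 2/s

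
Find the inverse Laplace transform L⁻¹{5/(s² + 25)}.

L⁻¹{5/(s² + 25)} = sin(5t)

Final answer: sin(5t)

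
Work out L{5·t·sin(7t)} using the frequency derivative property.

L{sin(7t)} = 7/(s² + 49). By L{t·f(t)} = -F'(s): -d/ds[7/(s² + 49)] = -(7)·(-2s)/(s² + 49)² = 14s/(s² + 49)². Then L{5·t·sin(7t)} = 5·14s/(s² + 49)² = 70s/(s² + 49)²

Final answer: 70s/(s² + 49)²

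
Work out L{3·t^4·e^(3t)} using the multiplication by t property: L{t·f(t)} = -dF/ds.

Using L{t^n·e^(at)} = n!/(s-a)^(n+1), L{t^4·e^(3t)} = 24/(s-3)^5, so L{3·t^4·e^(3t)} = 3·24/(s-3)^5 = 72/(s-3)^5

Final answer: 72/(s-3)^5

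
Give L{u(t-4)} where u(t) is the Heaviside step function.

L{u(t-a)} = e^(-as)/s. Here a=4, so L{u(t-4)} = e^(-4s)/s

Final answer: e^(-4s)/s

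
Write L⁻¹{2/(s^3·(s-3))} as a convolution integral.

2/(s^3·(s-3)) = (2/s^3)·(1/(s-3)) = L{t^2}·L{e^(3t)}. So f(t) = t^2*e^(3t) = ∫₀ᵗ τ^2·e^(3(t-τ)) dτ

Final answer: ∫₀ᵗ τ^2·e^(3(t-τ)) dτ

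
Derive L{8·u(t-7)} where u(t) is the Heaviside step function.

L{u(t-a)} = e^(-as)/s. Here a=7, so L{u(t-7)} = e^(-7s)/s, and L{8·u(t-7)} = 8·e^(-7s)/s

Final answer: 8·e^(-7s)/s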